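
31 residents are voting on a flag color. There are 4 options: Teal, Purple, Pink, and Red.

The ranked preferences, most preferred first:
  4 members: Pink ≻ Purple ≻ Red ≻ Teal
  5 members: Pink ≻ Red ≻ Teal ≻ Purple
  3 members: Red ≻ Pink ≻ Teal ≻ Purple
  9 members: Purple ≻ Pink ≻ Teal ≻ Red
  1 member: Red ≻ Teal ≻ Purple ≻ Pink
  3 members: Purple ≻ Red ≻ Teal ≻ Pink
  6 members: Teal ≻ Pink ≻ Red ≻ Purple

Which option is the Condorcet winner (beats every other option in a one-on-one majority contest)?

Pink vs Teal: 21–10
Pink vs Purple: 18–13
Pink vs Red: 24–7
Pink beats every other option.

Pink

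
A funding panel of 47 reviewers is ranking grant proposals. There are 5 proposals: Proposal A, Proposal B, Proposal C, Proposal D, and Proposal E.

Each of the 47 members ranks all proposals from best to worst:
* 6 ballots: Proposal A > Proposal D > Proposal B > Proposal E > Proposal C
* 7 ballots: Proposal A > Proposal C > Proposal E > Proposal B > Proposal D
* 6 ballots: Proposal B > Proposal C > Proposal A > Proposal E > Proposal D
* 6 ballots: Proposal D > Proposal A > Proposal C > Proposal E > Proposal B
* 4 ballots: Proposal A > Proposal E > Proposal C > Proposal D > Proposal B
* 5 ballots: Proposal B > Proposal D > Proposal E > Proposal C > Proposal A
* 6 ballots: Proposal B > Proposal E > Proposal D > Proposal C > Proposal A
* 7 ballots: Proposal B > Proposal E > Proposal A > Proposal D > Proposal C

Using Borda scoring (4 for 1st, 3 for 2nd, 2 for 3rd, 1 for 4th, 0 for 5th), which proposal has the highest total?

Proposal B

Proposal A: 6×4 + 7×4 + 6×2 + 6×3 + 4×4 + 5×0 + 6×0 + 7×2 = 112
Proposal B: 6×2 + 7×1 + 6×4 + 6×0 + 4×0 + 5×4 + 6×4 + 7×4 = 115
Proposal C: 6×0 + 7×3 + 6×3 + 6×2 + 4×2 + 5×1 + 6×1 + 7×0 = 70
Proposal D: 6×3 + 7×0 + 6×0 + 6×4 + 4×1 + 5×3 + 6×2 + 7×1 = 80
Proposal E: 6×1 + 7×2 + 6×1 + 6×1 + 4×3 + 5×2 + 6×3 + 7×3 = 93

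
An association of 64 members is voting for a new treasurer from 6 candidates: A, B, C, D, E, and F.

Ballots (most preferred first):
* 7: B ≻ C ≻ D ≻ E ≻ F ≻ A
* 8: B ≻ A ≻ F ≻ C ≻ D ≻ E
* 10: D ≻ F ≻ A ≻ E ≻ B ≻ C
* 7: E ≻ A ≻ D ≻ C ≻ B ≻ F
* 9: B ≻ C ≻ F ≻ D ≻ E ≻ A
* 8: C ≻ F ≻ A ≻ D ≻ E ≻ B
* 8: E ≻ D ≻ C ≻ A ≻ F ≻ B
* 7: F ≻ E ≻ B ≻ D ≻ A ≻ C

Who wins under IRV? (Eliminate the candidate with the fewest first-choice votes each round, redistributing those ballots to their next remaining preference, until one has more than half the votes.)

E

Round 1: A 0, B 24, C 8, D 10, E 15, F 7. A eliminated.
Round 2: B 24, C 8, D 10, E 15, F 7. F eliminated.
Round 3: B 24, C 8, D 10, E 22. C eliminated.
Round 4: B 24, D 18, E 22. D eliminated.
Round 5: B 24, E 40. E has a majority (≥33).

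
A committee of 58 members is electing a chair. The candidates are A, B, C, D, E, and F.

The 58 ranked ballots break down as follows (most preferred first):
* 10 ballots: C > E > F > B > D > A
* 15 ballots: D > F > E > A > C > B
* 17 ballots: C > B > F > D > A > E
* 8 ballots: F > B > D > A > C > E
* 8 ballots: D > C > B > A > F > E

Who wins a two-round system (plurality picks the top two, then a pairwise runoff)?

D

Round 1 first-place votes: A 0, B 0, C 27, D 23, E 0, F 8. C and D advance.
Runoff: C is ranked above D on 27 ballots, D above C on 31.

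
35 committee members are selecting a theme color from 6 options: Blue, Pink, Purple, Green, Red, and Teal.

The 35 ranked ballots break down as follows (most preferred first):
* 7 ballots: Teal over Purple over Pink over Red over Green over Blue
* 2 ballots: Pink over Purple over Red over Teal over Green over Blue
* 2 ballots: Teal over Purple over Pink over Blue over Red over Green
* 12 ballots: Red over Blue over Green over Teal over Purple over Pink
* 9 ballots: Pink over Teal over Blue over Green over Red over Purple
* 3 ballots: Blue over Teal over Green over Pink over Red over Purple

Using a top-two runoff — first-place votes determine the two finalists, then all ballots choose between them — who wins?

Round 1 first-place votes: Blue 3, Pink 11, Purple 0, Green 0, Red 12, Teal 9. Red and Pink advance.
Runoff: Red is ranked above Pink on 12 ballots, Pink above Red on 23.

Pink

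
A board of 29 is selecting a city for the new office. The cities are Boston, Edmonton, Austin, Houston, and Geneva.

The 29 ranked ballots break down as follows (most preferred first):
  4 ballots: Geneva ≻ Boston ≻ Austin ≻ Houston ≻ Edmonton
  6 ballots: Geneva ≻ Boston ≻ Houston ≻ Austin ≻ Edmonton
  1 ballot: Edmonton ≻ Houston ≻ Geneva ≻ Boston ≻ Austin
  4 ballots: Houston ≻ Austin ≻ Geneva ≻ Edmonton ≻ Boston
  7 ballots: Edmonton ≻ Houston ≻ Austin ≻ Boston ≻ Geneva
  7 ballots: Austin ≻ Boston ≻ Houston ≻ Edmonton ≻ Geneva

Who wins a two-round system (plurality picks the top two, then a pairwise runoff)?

Round 1 first-place votes: Boston 0, Edmonton 8, Austin 7, Houston 4, Geneva 10. Geneva and Edmonton advance.
Runoff: Geneva is ranked above Edmonton on 14 ballots, Edmonton above Geneva on 15.

Edmonton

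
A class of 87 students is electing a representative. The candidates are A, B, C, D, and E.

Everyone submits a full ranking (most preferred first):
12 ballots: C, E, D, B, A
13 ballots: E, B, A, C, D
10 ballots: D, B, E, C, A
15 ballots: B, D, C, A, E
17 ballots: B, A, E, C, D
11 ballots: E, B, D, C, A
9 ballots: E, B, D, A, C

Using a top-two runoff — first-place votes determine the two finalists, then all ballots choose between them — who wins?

Round 1 first-place votes: A 0, B 32, C 12, D 10, E 33. E and B advance.
Runoff: E is ranked above B on 45 ballots, B above E on 42.

E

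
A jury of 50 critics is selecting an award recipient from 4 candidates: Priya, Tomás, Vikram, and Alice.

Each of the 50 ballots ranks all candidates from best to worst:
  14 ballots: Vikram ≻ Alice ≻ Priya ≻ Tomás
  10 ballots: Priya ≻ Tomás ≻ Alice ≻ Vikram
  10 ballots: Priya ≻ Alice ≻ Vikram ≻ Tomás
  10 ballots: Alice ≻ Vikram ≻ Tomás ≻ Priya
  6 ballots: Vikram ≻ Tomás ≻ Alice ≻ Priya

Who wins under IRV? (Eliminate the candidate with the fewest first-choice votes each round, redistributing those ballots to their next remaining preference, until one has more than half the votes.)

Round 1: Priya 20, Tomás 0, Vikram 20, Alice 10. Tomás eliminated.
Round 2: Priya 20, Vikram 20, Alice 10. Alice eliminated.
Round 3: Priya 20, Vikram 30. Vikram has a majority (≥26).

Vikram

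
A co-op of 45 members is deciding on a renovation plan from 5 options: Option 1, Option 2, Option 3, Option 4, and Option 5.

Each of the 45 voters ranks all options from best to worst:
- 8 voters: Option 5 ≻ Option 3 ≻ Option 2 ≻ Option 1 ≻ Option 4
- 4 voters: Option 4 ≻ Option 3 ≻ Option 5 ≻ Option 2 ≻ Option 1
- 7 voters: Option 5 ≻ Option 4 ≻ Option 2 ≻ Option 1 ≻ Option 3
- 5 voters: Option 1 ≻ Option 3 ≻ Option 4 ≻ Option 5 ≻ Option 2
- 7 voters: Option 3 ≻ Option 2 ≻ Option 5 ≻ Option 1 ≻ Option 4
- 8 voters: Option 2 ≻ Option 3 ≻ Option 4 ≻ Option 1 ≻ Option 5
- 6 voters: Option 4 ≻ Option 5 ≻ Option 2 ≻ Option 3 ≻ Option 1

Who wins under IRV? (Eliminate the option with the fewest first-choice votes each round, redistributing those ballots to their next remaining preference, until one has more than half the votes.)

Option 3

Round 1: Option 1 5, Option 2 8, Option 3 7, Option 4 10, Option 5 15. Option 1 eliminated.
Round 2: Option 2 8, Option 3 12, Option 4 10, Option 5 15. Option 2 eliminated.
Round 3: Option 3 20, Option 4 10, Option 5 15. Option 4 eliminated.
Round 4: Option 3 24, Option 5 21. Option 3 has a majority (≥23).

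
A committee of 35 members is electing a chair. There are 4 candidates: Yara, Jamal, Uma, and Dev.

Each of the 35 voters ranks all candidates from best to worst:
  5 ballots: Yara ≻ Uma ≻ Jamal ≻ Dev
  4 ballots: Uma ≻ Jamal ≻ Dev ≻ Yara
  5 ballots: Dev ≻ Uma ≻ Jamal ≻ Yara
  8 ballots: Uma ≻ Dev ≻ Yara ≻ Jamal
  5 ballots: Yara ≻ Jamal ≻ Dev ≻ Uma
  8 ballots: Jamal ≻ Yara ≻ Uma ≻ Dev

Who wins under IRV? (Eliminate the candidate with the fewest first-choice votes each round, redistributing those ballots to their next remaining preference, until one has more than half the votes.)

Round 1: Yara 10, Jamal 8, Uma 12, Dev 5. Dev eliminated.
Round 2: Yara 10, Jamal 8, Uma 17. Jamal eliminated.
Round 3: Yara 18, Uma 17. Yara has a majority (≥18).

Yara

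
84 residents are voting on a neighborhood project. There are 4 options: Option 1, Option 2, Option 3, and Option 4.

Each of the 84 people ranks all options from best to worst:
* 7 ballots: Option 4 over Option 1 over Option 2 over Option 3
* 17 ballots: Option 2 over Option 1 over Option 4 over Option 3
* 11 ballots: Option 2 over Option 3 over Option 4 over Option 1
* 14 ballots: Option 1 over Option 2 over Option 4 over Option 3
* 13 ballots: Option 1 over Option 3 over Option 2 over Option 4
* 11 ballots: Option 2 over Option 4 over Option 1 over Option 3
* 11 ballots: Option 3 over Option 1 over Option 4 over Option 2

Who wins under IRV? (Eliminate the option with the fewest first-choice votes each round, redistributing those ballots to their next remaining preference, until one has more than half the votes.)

Round 1: Option 1 27, Option 2 39, Option 3 11, Option 4 7. Option 4 eliminated.
Round 2: Option 1 34, Option 2 39, Option 3 11. Option 3 eliminated.
Round 3: Option 1 45, Option 2 39. Option 1 has a majority (≥43).

Option 1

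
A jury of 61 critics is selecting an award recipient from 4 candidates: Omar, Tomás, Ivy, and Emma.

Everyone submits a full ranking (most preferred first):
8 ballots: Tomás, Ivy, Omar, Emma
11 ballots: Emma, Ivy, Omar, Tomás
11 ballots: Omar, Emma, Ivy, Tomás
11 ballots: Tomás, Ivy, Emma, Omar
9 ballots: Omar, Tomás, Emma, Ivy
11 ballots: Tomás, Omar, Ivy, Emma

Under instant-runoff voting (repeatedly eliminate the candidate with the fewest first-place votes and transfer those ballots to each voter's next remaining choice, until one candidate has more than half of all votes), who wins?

Round 1: Omar 20, Tomás 30, Ivy 0, Emma 11. Ivy eliminated.
Round 2: Omar 20, Tomás 30, Emma 11. Emma eliminated.
Round 3: Omar 31, Tomás 30. Omar has a majority (≥31).

Omar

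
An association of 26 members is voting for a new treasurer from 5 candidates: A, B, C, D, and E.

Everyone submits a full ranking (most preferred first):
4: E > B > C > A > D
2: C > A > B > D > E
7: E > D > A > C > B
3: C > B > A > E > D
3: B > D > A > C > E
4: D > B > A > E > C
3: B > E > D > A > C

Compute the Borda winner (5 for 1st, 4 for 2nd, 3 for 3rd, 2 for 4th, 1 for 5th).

B

A: 4×2 + 2×4 + 7×3 + 3×3 + 3×3 + 4×3 + 3×2 = 73
B: 4×4 + 2×3 + 7×1 + 3×4 + 3×5 + 4×4 + 3×5 = 87
C: 4×3 + 2×5 + 7×2 + 3×5 + 3×2 + 4×1 + 3×1 = 64
D: 4×1 + 2×2 + 7×4 + 3×1 + 3×4 + 4×5 + 3×3 = 80
E: 4×5 + 2×1 + 7×5 + 3×2 + 3×1 + 4×2 + 3×4 = 86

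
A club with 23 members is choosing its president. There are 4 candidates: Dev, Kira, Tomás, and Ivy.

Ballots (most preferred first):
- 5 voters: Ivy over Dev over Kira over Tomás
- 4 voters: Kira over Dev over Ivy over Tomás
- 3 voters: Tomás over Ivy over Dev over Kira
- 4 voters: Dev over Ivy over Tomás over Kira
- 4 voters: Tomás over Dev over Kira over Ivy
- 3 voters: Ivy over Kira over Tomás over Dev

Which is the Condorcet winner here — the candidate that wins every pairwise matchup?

Dev vs Kira: 16–7
Dev vs Tomás: 13–10
Dev vs Ivy: 12–11
Dev beats every other candidate.

Dev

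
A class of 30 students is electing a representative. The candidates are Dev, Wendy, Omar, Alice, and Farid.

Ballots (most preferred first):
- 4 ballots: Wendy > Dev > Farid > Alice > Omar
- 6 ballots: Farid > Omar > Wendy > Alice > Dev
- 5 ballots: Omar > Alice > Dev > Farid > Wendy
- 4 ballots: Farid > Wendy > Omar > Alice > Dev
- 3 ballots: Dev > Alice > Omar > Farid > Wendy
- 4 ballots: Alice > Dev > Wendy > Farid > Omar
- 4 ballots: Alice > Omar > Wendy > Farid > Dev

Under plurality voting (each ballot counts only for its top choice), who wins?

First-place votes: Dev 3, Wendy 4, Omar 5, Alice 8, Farid 10.

Farid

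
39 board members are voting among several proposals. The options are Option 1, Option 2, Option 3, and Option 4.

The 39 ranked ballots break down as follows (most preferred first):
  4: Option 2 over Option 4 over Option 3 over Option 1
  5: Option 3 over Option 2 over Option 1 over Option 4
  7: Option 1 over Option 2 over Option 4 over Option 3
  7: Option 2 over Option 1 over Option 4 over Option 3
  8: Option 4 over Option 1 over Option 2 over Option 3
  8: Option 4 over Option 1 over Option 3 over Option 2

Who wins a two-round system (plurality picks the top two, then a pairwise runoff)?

Option 2

Round 1 first-place votes: Option 1 7, Option 2 11, Option 3 5, Option 4 16. Option 4 and Option 2 advance.
Runoff: Option 4 is ranked above Option 2 on 16 ballots, Option 2 above Option 4 on 23.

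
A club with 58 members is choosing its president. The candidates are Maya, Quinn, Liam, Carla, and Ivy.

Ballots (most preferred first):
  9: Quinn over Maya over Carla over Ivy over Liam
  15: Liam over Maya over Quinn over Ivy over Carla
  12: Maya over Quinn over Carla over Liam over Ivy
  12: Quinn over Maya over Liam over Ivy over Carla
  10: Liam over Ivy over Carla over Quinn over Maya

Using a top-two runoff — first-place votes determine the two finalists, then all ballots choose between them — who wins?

Round 1 first-place votes: Maya 12, Quinn 21, Liam 25, Carla 0, Ivy 0. Liam and Quinn advance.
Runoff: Liam is ranked above Quinn on 25 ballots, Quinn above Liam on 33.

Quinn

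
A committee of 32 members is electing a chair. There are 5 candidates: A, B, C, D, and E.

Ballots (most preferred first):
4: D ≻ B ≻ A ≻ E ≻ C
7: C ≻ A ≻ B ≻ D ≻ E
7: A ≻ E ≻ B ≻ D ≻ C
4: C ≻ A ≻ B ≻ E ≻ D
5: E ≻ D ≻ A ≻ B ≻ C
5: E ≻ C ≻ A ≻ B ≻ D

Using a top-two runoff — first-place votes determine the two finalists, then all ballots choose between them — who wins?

E

Round 1 first-place votes: A 7, B 0, C 11, D 4, E 10. C and E advance.
Runoff: C is ranked above E on 11 ballots, E above C on 21.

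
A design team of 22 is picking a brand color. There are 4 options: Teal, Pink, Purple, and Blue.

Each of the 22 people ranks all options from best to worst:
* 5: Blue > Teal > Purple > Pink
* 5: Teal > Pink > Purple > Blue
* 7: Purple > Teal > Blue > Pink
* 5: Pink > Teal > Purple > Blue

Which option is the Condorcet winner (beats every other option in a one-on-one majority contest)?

Teal vs Pink: 17–5
Teal vs Purple: 15–7
Teal vs Blue: 17–5
Teal beats every other option.

Teal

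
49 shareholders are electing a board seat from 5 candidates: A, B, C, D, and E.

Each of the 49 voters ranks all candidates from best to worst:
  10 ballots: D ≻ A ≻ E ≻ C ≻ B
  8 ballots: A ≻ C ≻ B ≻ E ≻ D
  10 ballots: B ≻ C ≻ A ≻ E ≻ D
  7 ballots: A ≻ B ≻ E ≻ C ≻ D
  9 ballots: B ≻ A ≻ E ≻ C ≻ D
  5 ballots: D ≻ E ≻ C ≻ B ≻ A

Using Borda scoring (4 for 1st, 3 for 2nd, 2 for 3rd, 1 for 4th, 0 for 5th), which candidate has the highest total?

A: 10×3 + 8×4 + 10×2 + 7×4 + 9×3 + 5×0 = 137
B: 10×0 + 8×2 + 10×4 + 7×3 + 9×4 + 5×1 = 118
C: 10×1 + 8×3 + 10×3 + 7×1 + 9×1 + 5×2 = 90
D: 10×4 + 8×0 + 10×0 + 7×0 + 9×0 + 5×4 = 60
E: 10×2 + 8×1 + 10×1 + 7×2 + 9×2 + 5×3 = 85

A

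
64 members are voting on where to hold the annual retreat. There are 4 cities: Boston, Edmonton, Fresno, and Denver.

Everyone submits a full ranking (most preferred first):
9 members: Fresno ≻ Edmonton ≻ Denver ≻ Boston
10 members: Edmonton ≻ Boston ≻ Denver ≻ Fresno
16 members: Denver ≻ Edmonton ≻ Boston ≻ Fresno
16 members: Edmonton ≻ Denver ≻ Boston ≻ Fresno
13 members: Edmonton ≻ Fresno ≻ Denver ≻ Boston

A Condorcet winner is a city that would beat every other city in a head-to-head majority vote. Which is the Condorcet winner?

Edmonton

Edmonton vs Boston: 64–0
Edmonton vs Fresno: 55–9
Edmonton vs Denver: 48–16
Edmonton beats every other city.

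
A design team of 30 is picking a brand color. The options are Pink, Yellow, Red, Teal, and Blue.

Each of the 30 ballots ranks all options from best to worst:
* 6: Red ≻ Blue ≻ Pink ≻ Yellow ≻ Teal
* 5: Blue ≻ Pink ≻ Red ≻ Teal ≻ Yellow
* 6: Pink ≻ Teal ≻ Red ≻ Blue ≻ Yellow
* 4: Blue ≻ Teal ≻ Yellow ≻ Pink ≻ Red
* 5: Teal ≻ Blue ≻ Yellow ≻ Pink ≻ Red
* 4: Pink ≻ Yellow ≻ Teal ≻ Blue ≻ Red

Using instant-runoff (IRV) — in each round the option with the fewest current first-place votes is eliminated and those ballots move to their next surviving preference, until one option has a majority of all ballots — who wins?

Round 1: Pink 10, Yellow 0, Red 6, Teal 5, Blue 9. Yellow eliminated.
Round 2: Pink 10, Red 6, Teal 5, Blue 9. Teal eliminated.
Round 3: Pink 10, Red 6, Blue 14. Red eliminated.
Round 4: Pink 10, Blue 20. Blue has a majority (≥16).

Blue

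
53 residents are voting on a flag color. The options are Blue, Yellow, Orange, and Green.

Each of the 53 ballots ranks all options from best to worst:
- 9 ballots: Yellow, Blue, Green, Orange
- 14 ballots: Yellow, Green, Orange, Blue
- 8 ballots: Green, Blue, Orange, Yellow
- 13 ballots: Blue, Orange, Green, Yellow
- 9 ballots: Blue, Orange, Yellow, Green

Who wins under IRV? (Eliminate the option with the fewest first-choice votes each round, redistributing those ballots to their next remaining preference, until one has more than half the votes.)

Round 1: Blue 22, Yellow 23, Orange 0, Green 8. Orange eliminated.
Round 2: Blue 22, Yellow 23, Green 8. Green eliminated.
Round 3: Blue 30, Yellow 23. Blue has a majority (≥27).

Blue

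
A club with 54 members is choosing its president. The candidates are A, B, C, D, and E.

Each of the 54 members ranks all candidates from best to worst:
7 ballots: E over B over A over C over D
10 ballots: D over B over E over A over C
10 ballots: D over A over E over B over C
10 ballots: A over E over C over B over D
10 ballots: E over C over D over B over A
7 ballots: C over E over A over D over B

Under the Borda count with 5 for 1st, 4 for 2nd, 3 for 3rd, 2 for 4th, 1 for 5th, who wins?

A: 7×3 + 10×2 + 10×4 + 10×5 + 10×1 + 7×3 = 162
B: 7×4 + 10×4 + 10×2 + 10×2 + 10×2 + 7×1 = 135
C: 7×2 + 10×1 + 10×1 + 10×3 + 10×4 + 7×5 = 139
D: 7×1 + 10×5 + 10×5 + 10×1 + 10×3 + 7×2 = 161
E: 7×5 + 10×3 + 10×3 + 10×4 + 10×5 + 7×4 = 213

E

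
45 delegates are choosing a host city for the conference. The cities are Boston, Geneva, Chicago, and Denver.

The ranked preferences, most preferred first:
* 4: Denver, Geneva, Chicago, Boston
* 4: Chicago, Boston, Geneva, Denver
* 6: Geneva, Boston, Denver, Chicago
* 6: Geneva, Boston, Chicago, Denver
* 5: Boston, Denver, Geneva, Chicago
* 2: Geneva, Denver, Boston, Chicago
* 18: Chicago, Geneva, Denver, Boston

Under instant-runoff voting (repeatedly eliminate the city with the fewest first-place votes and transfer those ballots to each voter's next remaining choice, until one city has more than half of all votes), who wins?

Round 1: Boston 5, Geneva 14, Chicago 22, Denver 4. Denver eliminated.
Round 2: Boston 5, Geneva 18, Chicago 22. Boston eliminated.
Round 3: Geneva 23, Chicago 22. Geneva has a majority (≥23).

Geneva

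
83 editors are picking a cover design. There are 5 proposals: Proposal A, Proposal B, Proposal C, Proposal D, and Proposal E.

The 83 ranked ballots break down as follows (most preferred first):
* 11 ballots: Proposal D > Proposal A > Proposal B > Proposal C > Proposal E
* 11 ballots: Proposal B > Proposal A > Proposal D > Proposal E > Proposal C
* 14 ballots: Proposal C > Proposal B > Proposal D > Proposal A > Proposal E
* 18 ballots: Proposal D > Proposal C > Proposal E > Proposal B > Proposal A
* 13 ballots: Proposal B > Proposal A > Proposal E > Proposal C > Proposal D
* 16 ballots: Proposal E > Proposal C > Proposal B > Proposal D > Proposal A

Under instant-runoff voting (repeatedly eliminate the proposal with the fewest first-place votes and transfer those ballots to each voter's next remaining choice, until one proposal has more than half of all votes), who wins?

Round 1: Proposal A 0, Proposal B 24, Proposal C 14, Proposal D 29, Proposal E 16. Proposal A eliminated.
Round 2: Proposal B 24, Proposal C 14, Proposal D 29, Proposal E 16. Proposal C eliminated.
Round 3: Proposal B 38, Proposal D 29, Proposal E 16. Proposal E eliminated.
Round 4: Proposal B 54, Proposal D 29. Proposal B has a majority (≥42).

Proposal B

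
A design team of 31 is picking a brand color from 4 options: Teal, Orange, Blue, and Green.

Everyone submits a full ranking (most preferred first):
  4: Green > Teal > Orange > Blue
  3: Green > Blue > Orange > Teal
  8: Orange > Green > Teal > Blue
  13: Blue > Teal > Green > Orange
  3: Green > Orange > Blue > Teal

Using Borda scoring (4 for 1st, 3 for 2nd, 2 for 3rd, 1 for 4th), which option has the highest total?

Teal: 4×3 + 3×1 + 8×2 + 13×3 + 3×1 = 73
Orange: 4×2 + 3×2 + 8×4 + 13×1 + 3×3 = 68
Blue: 4×1 + 3×3 + 8×1 + 13×4 + 3×2 = 79
Green: 4×4 + 3×4 + 8×3 + 13×2 + 3×4 = 90

Green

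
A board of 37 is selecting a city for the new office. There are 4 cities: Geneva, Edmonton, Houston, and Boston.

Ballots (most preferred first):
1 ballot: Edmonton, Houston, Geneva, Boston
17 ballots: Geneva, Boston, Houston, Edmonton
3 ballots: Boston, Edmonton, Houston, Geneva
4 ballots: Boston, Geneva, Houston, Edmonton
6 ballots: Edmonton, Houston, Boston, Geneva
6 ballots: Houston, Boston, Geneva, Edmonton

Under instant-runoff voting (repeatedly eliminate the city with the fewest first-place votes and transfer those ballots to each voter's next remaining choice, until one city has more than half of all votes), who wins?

Boston

Round 1: Geneva 17, Edmonton 7, Houston 6, Boston 7. Houston eliminated.
Round 2: Geneva 17, Edmonton 7, Boston 13. Edmonton eliminated.
Round 3: Geneva 18, Boston 19. Boston has a majority (≥19).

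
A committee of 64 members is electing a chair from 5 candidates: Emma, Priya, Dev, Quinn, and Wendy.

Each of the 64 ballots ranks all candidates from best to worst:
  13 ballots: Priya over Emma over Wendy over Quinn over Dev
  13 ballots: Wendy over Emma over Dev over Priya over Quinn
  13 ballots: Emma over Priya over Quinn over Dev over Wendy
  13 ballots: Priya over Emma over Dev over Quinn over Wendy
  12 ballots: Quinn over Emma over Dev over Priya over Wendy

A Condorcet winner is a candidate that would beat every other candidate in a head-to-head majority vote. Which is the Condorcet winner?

Emma

Emma vs Priya: 38–26
Emma vs Dev: 64–0
Emma vs Quinn: 52–12
Emma vs Wendy: 51–13
Emma beats every other candidate.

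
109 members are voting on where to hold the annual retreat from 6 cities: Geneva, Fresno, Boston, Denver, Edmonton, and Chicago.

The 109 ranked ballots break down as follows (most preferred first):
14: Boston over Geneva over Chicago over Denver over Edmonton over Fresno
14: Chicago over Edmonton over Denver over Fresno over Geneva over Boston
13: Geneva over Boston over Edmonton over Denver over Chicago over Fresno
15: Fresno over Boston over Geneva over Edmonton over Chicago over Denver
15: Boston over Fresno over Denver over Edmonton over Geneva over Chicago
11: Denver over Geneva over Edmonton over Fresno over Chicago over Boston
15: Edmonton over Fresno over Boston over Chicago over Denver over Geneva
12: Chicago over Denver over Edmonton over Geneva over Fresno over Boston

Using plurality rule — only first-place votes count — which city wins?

First-place votes: Geneva 13, Fresno 15, Boston 29, Denver 11, Edmonton 15, Chicago 26.

Boston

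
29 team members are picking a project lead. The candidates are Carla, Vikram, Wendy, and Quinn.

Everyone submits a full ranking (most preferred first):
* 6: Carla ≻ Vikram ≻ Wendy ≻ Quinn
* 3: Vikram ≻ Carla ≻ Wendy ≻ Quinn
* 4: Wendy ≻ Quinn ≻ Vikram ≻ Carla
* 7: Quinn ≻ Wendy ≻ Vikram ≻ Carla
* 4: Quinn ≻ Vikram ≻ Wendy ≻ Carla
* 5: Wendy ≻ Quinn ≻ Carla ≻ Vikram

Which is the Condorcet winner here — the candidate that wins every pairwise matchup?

Wendy

Wendy vs Carla: 20–9
Wendy vs Vikram: 16–13
Wendy vs Quinn: 18–11
Wendy beats every other candidate.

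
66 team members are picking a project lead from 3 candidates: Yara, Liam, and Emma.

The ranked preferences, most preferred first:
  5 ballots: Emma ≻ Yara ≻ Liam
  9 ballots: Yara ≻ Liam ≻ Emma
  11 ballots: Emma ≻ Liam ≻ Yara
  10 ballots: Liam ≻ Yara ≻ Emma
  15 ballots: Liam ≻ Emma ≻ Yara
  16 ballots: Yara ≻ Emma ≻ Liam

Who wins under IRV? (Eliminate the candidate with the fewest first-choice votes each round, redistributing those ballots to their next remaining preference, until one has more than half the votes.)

Round 1: Yara 25, Liam 25, Emma 16. Emma eliminated.
Round 2: Yara 30, Liam 36. Liam has a majority (≥34).

Liam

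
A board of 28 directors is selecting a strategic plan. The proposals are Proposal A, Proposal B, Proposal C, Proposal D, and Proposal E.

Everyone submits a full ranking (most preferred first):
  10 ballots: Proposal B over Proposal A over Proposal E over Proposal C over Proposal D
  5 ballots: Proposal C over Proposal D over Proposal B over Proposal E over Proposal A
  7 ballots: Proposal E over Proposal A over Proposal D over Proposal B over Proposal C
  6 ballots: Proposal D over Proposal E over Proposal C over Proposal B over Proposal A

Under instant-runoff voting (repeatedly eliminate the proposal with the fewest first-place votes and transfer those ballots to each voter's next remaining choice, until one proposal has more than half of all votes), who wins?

Proposal D

Round 1: Proposal A 0, Proposal B 10, Proposal C 5, Proposal D 6, Proposal E 7. Proposal A eliminated.
Round 2: Proposal B 10, Proposal C 5, Proposal D 6, Proposal E 7. Proposal C eliminated.
Round 3: Proposal B 10, Proposal D 11, Proposal E 7. Proposal E eliminated.
Round 4: Proposal B 10, Proposal D 18. Proposal D has a majority (≥15).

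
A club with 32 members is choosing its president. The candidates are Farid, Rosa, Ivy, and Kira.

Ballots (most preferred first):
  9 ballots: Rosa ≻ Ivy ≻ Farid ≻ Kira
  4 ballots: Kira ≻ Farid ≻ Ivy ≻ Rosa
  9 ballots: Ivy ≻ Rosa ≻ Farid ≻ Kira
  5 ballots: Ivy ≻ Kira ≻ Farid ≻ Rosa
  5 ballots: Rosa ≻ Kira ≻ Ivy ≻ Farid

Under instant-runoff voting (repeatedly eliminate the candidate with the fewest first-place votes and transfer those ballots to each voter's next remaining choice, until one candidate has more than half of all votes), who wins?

Round 1: Farid 0, Rosa 14, Ivy 14, Kira 4. Farid eliminated.
Round 2: Rosa 14, Ivy 14, Kira 4. Kira eliminated.
Round 3: Rosa 14, Ivy 18. Ivy has a majority (≥17).

Ivy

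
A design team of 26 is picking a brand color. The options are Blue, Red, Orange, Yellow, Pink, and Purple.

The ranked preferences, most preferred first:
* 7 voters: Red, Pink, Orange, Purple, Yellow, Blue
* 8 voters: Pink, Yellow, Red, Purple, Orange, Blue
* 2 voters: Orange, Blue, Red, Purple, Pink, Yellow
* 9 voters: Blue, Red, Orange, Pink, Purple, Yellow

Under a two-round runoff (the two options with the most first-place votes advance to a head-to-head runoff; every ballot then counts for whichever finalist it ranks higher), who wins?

Pink

Round 1 first-place votes: Blue 9, Red 7, Orange 2, Yellow 0, Pink 8, Purple 0. Blue and Pink advance.
Runoff: Blue is ranked above Pink on 11 ballots, Pink above Blue on 15.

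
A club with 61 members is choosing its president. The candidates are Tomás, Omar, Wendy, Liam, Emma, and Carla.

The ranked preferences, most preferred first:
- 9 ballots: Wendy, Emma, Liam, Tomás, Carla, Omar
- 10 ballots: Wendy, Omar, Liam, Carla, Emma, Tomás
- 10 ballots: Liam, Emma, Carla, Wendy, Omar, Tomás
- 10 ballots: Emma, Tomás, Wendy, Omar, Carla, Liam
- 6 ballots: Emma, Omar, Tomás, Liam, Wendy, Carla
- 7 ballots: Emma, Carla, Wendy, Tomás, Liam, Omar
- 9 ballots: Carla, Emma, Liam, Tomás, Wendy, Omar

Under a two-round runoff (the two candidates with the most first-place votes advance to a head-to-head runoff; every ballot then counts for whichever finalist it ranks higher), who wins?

Emma

Round 1 first-place votes: Tomás 0, Omar 0, Wendy 19, Liam 10, Emma 23, Carla 9. Emma and Wendy advance.
Runoff: Emma is ranked above Wendy on 42 ballots, Wendy above Emma on 19.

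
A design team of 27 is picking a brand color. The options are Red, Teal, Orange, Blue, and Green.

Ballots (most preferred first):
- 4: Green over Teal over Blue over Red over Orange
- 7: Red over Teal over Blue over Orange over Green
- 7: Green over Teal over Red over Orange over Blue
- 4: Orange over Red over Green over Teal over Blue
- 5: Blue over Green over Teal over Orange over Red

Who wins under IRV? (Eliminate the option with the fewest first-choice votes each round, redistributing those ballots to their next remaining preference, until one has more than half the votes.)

Green

Round 1: Red 7, Teal 0, Orange 4, Blue 5, Green 11. Teal eliminated.
Round 2: Red 7, Orange 4, Blue 5, Green 11. Orange eliminated.
Round 3: Red 11, Blue 5, Green 11. Blue eliminated.
Round 4: Red 11, Green 16. Green has a majority (≥14).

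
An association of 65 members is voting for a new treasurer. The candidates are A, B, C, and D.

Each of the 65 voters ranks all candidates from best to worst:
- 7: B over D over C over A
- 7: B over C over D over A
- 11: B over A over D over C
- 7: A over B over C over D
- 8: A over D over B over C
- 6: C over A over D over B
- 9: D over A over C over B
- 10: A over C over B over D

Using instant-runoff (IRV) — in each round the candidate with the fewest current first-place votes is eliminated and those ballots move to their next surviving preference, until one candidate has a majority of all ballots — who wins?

Round 1: A 25, B 25, C 6, D 9. C eliminated.
Round 2: A 31, B 25, D 9. D eliminated.
Round 3: A 40, B 25. A has a majority (≥33).

A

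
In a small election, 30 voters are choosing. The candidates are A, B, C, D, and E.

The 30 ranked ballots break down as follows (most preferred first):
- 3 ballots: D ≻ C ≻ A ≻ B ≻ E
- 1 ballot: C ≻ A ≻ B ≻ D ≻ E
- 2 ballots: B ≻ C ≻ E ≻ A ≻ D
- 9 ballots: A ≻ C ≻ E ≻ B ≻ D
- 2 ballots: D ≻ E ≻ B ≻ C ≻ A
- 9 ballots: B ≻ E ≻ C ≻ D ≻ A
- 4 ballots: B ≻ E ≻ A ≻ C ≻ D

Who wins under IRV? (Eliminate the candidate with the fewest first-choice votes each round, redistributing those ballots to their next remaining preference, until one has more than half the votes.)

B

Round 1: A 9, B 15, C 1, D 5, E 0. E eliminated.
Round 2: A 9, B 15, C 1, D 5. C eliminated.
Round 3: A 10, B 15, D 5. D eliminated.
Round 4: A 13, B 17. B has a majority (≥16).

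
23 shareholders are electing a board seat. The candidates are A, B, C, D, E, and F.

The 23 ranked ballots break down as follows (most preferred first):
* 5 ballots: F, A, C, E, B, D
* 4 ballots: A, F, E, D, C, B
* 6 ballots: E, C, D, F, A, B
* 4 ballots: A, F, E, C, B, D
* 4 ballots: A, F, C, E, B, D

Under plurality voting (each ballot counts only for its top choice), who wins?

First-place votes: A 12, B 0, C 0, D 0, E 6, F 5.

A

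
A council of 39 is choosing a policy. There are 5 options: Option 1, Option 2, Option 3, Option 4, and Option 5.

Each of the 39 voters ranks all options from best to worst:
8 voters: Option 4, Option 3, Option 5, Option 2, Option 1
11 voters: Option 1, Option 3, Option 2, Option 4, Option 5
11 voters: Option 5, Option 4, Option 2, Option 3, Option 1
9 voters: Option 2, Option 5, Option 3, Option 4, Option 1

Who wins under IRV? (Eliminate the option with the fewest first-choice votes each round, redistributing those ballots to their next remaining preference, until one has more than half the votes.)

Option 5

Round 1: Option 1 11, Option 2 9, Option 3 0, Option 4 8, Option 5 11. Option 3 eliminated.
Round 2: Option 1 11, Option 2 9, Option 4 8, Option 5 11. Option 4 eliminated.
Round 3: Option 1 11, Option 2 9, Option 5 19. Option 2 eliminated.
Round 4: Option 1 11, Option 5 28. Option 5 has a majority (≥20).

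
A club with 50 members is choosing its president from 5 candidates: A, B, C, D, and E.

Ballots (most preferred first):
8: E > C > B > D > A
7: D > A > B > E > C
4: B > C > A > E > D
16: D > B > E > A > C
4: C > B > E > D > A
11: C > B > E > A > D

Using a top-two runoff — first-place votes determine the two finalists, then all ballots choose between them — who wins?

C

Round 1 first-place votes: A 0, B 4, C 15, D 23, E 8. D and C advance.
Runoff: D is ranked above C on 23 ballots, C above D on 27.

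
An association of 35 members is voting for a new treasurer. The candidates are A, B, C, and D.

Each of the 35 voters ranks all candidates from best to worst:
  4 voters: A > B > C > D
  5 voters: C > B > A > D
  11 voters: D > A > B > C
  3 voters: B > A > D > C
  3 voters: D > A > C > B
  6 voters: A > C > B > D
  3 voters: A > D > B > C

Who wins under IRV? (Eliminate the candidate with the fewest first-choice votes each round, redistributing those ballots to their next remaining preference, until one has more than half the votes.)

Round 1: A 13, B 3, C 5, D 14. B eliminated.
Round 2: A 16, C 5, D 14. C eliminated.
Round 3: A 21, D 14. A has a majority (≥18).

A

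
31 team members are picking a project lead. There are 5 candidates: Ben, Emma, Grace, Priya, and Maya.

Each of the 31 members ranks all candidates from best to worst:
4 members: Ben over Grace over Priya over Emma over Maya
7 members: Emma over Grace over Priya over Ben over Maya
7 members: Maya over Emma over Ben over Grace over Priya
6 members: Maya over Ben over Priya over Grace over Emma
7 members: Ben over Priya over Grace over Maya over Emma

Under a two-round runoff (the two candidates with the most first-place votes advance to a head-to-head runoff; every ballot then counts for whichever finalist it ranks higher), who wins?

Ben

Round 1 first-place votes: Ben 11, Emma 7, Grace 0, Priya 0, Maya 13. Maya and Ben advance.
Runoff: Maya is ranked above Ben on 13 ballots, Ben above Maya on 18.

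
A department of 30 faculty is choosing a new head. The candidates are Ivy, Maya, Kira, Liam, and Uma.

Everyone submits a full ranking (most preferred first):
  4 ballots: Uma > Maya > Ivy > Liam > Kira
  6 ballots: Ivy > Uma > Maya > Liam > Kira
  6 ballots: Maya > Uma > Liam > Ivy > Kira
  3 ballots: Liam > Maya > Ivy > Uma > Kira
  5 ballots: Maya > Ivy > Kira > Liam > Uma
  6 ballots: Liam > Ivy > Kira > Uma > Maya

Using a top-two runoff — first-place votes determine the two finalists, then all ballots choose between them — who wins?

Round 1 first-place votes: Ivy 6, Maya 11, Kira 0, Liam 9, Uma 4. Maya and Liam advance.
Runoff: Maya is ranked above Liam on 21 ballots, Liam above Maya on 9.

Maya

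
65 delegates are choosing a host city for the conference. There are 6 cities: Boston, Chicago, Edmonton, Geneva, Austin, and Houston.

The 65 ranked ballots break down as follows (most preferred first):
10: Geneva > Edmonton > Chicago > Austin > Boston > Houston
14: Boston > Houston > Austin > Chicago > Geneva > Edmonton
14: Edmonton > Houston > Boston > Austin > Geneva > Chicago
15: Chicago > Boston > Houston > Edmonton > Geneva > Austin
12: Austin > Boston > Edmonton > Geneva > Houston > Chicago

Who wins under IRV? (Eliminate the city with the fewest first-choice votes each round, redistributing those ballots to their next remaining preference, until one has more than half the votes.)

Boston

Round 1: Boston 14, Chicago 15, Edmonton 14, Geneva 10, Austin 12, Houston 0. Houston eliminated.
Round 2: Boston 14, Chicago 15, Edmonton 14, Geneva 10, Austin 12. Geneva eliminated.
Round 3: Boston 14, Chicago 15, Edmonton 24, Austin 12. Austin eliminated.
Round 4: Boston 26, Chicago 15, Edmonton 24. Chicago eliminated.
Round 5: Boston 41, Edmonton 24. Boston has a majority (≥33).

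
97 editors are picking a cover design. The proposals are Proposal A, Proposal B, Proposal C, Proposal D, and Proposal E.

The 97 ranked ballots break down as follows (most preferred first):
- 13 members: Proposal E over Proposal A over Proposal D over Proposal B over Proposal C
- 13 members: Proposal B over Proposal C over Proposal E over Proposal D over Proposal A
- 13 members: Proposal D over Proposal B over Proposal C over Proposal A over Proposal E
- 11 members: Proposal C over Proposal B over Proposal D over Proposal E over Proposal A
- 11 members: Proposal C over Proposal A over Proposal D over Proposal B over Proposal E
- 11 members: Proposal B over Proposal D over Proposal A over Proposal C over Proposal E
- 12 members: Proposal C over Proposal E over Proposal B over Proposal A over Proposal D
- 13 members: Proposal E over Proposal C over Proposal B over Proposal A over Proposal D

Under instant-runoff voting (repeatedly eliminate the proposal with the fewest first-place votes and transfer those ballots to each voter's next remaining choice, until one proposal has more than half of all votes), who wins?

Round 1: Proposal A 0, Proposal B 24, Proposal C 34, Proposal D 13, Proposal E 26. Proposal A eliminated.
Round 2: Proposal B 24, Proposal C 34, Proposal D 13, Proposal E 26. Proposal D eliminated.
Round 3: Proposal B 37, Proposal C 34, Proposal E 26. Proposal E eliminated.
Round 4: Proposal B 50, Proposal C 47. Proposal B has a majority (≥49).

Proposal B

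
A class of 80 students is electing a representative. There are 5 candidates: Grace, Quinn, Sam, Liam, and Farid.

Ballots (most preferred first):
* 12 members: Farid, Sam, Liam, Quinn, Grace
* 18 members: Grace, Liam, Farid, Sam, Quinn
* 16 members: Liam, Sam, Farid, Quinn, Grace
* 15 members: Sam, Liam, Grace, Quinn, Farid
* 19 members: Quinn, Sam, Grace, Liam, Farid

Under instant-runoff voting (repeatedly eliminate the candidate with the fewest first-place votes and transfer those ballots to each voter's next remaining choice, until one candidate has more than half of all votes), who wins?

Round 1: Grace 18, Quinn 19, Sam 15, Liam 16, Farid 12. Farid eliminated.
Round 2: Grace 18, Quinn 19, Sam 27, Liam 16. Liam eliminated.
Round 3: Grace 18, Quinn 19, Sam 43. Sam has a majority (≥41).

Sam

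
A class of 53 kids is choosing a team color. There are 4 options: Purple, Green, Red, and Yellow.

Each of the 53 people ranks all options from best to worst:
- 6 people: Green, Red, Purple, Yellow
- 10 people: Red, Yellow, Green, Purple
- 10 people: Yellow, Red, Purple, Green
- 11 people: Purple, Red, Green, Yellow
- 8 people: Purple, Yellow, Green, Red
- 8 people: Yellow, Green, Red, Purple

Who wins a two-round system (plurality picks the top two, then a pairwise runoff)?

Yellow

Round 1 first-place votes: Purple 19, Green 6, Red 10, Yellow 18. Purple and Yellow advance.
Runoff: Purple is ranked above Yellow on 25 ballots, Yellow above Purple on 28.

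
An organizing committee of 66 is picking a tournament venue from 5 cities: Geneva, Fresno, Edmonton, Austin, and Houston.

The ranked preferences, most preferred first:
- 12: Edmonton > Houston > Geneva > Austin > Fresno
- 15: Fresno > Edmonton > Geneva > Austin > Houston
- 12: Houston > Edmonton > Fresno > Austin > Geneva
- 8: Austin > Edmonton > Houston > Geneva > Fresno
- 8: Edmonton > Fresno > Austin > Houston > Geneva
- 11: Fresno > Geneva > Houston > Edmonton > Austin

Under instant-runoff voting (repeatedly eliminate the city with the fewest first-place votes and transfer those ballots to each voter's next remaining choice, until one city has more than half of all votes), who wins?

Edmonton

Round 1: Geneva 0, Fresno 26, Edmonton 20, Austin 8, Houston 12. Geneva eliminated.
Round 2: Fresno 26, Edmonton 20, Austin 8, Houston 12. Austin eliminated.
Round 3: Fresno 26, Edmonton 28, Houston 12. Houston eliminated.
Round 4: Fresno 26, Edmonton 40. Edmonton has a majority (≥34).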